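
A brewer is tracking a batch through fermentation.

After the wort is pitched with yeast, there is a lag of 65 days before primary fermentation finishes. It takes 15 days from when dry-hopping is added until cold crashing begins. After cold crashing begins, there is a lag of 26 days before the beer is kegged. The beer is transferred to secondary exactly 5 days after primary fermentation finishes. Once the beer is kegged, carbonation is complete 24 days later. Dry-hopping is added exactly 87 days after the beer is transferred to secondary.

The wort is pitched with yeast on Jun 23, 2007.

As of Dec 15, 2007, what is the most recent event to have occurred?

The wort is pitched with yeast: Jun 23, 2007.
Primary fermentation finishes: Jun 23, 2007 + 65 days = Aug 27, 2007.
The beer is transferred to secondary: Aug 27, 2007 + 5 days = Sep 1, 2007.
Dry-hopping is added: Sep 1, 2007 + 87 days = Nov 27, 2007.
Cold crashing begins: Nov 27, 2007 + 15 days = Dec 12, 2007.
The beer is kegged: Dec 12, 2007 + 26 days = Jan 7, 2008.
Carbonation is complete: Jan 7, 2008 + 24 days = Jan 31, 2008.
Dec 15, 2007 falls between when cold crashing begins (Dec 12, 2007) and when the beer is kegged (Jan 7, 2008).

Cold crashing begins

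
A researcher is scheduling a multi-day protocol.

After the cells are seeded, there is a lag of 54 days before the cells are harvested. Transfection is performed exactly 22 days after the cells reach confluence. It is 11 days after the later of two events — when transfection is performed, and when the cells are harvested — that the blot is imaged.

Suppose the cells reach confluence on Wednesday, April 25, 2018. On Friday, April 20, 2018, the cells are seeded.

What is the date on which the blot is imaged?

Sunday, June 24, 2018

The cells reach confluence: Apr 25, 2018.
Transfection is performed: Apr 25, 2018 + 22 days = May 17, 2018.
The cells are seeded: Apr 20, 2018.
The cells are harvested: Apr 20, 2018 + 54 days = Jun 13, 2018.
Both prerequisites met — transfection is performed (May 17, 2018), the cells are harvested (Jun 13, 2018); the later is Jun 13, 2018.
The blot is imaged: Jun 13, 2018 + 11 days = Jun 24, 2018.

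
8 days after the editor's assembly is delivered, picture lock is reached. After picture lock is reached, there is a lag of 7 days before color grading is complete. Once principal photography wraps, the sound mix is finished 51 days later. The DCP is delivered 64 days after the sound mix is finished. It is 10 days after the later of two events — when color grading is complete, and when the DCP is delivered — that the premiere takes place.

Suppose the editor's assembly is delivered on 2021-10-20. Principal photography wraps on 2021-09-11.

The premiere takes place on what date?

The editor's assembly is delivered: Oct 20, 2021.
Picture lock is reached: Oct 20, 2021 + 8 days = Oct 28, 2021.
Color grading is complete: Oct 28, 2021 + 7 days = Nov 4, 2021.
Principal photography wraps: Sep 11, 2021.
The sound mix is finished: Sep 11, 2021 + 51 days = Nov 1, 2021.
The DCP is delivered: Nov 1, 2021 + 64 days = Jan 4, 2022.
Both prerequisites met — color grading is complete (Nov 4, 2021), the DCP is delivered (Jan 4, 2022); the later is Jan 4, 2022.
The premiere takes place: Jan 4, 2022 + 10 days = Jan 14, 2022.

2022-01-14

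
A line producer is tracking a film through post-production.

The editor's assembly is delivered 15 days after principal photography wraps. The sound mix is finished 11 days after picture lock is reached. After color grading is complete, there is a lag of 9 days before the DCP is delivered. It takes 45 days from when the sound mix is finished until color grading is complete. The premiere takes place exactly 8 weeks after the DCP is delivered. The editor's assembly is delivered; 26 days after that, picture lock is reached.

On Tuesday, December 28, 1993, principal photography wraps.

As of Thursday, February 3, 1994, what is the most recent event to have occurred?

The editor's assembly is delivered

Principal photography wraps: Dec 28, 1993.
The editor's assembly is delivered: Dec 28, 1993 + 15 days = Jan 12, 1994.
Picture lock is reached: Jan 12, 1994 + 26 days = Feb 7, 1994.
The sound mix is finished: Feb 7, 1994 + 11 days = Feb 18, 1994.
Color grading is complete: Feb 18, 1994 + 45 days = Apr 4, 1994.
The DCP is delivered: Apr 4, 1994 + 9 days = Apr 13, 1994.
The premiere takes place: Apr 13, 1994 + 8 weeks = Jun 8, 1994.
Feb 3, 1994 falls between when the editor's assembly is delivered (Jan 12, 1994) and when picture lock is reached (Feb 7, 1994).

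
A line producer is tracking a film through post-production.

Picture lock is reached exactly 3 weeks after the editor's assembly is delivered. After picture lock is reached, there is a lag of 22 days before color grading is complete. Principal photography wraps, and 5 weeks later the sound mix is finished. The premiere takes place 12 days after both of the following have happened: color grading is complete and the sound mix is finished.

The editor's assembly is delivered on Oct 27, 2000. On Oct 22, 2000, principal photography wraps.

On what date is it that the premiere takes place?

Dec 21, 2000

The editor's assembly is delivered: Oct 27, 2000.
Picture lock is reached: Oct 27, 2000 + 3 weeks = Nov 17, 2000.
Color grading is complete: Nov 17, 2000 + 22 days = Dec 9, 2000.
Principal photography wraps: Oct 22, 2000.
The sound mix is finished: Oct 22, 2000 + 5 weeks = Nov 26, 2000.
Both prerequisites met — color grading is complete (Dec 9, 2000), the sound mix is finished (Nov 26, 2000); the later is Dec 9, 2000.
The premiere takes place: Dec 9, 2000 + 12 days = Dec 21, 2000.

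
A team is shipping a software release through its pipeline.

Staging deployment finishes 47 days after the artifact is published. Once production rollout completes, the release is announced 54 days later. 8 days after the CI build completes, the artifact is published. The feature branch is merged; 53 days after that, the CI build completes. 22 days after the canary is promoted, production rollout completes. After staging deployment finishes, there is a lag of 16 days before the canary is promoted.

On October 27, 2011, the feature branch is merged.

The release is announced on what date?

May 14, 2012

The feature branch is merged: Oct 27, 2011.
The CI build completes: Oct 27, 2011 + 53 days = Dec 19, 2011.
The artifact is published: Dec 19, 2011 + 8 days = Dec 27, 2011.
Staging deployment finishes: Dec 27, 2011 + 47 days = Feb 12, 2012.
The canary is promoted: Feb 12, 2012 + 16 days = Feb 28, 2012.
Production rollout completes: Feb 28, 2012 + 22 days = Mar 21, 2012.
The release is announced: Mar 21, 2012 + 54 days = May 14, 2012.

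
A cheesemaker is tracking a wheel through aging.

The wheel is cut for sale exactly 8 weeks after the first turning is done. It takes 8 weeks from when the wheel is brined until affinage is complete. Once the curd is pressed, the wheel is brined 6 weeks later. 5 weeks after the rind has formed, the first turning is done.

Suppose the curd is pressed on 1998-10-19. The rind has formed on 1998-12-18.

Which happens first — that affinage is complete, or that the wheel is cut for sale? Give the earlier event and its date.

The curd is pressed: Oct 19, 1998.
The wheel is brined: Oct 19, 1998 + 6 weeks = Nov 30, 1998.
Affinage is complete: Nov 30, 1998 + 8 weeks = Jan 25, 1999.
The rind has formed: Dec 18, 1998.
The first turning is done: Dec 18, 1998 + 5 weeks = Jan 22, 1999.
The wheel is cut for sale: Jan 22, 1999 + 8 weeks = Mar 19, 1999.
Comparing: affinage is complete on Jan 25, 1999 vs the wheel is cut for sale on Mar 19, 1999. Earlier: affinage is complete.

Affinage is complete — 1999-01-25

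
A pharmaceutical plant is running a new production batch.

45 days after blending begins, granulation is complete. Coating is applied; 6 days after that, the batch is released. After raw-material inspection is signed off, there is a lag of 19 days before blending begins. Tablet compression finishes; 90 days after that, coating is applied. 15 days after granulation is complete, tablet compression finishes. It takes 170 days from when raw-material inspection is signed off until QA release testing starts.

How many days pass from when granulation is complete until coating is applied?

Causal path: granulation is complete → tablet compression finishes → coating is applied.
Total delay along the path: 15 + 90 = 105 days.

105 days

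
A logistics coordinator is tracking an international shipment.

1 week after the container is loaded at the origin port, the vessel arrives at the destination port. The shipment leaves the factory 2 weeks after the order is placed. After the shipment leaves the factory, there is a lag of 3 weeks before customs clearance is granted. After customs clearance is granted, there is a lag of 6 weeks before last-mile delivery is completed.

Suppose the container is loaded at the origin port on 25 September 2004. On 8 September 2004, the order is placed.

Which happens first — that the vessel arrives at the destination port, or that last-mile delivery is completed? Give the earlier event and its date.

The container is loaded at the origin port: Sep 25, 2004.
The vessel arrives at the destination port: Sep 25, 2004 + 1 week = Oct 2, 2004.
The order is placed: Sep 8, 2004.
The shipment leaves the factory: Sep 8, 2004 + 2 weeks = Sep 22, 2004.
Customs clearance is granted: Sep 22, 2004 + 3 weeks = Oct 13, 2004.
Last-mile delivery is completed: Oct 13, 2004 + 6 weeks = Nov 24, 2004.
Comparing: the vessel arrives at the destination port on Oct 2, 2004 vs last-mile delivery is completed on Nov 24, 2004. Earlier: the vessel arrives at the destination port.

The vessel arrives at the destination port — 2 October 2004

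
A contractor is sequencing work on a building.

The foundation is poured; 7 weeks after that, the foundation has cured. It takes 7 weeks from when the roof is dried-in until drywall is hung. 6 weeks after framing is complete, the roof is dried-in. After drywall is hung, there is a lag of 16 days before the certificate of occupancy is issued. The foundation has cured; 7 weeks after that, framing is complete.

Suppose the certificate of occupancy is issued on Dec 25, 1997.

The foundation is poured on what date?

The certificate of occupancy is issued: Dec 25, 1997.
Drywall is hung: Dec 25, 1997 − 16 days = Dec 9, 1997.
The roof is dried-in: Dec 9, 1997 − 7 weeks = Oct 21, 1997.
Framing is complete: Oct 21, 1997 − 6 weeks = Sep 9, 1997.
The foundation has cured: Sep 9, 1997 − 7 weeks = Jul 22, 1997.
The foundation is poured: Jul 22, 1997 − 7 weeks = Jun 3, 1997.

Jun 3, 1997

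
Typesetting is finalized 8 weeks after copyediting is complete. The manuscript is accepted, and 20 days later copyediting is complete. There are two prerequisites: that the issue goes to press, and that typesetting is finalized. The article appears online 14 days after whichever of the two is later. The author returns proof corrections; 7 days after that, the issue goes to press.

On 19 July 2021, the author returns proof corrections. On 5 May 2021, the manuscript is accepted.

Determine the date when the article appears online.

9 August 2021

The author returns proof corrections: Jul 19, 2021.
The issue goes to press: Jul 19, 2021 + 7 days = Jul 26, 2021.
The manuscript is accepted: May 5, 2021.
Copyediting is complete: May 5, 2021 + 20 days = May 25, 2021.
Typesetting is finalized: May 25, 2021 + 8 weeks = Jul 20, 2021.
Both prerequisites met — the issue goes to press (Jul 26, 2021), typesetting is finalized (Jul 20, 2021); the later is Jul 26, 2021.
The article appears online: Jul 26, 2021 + 14 days = Aug 9, 2021.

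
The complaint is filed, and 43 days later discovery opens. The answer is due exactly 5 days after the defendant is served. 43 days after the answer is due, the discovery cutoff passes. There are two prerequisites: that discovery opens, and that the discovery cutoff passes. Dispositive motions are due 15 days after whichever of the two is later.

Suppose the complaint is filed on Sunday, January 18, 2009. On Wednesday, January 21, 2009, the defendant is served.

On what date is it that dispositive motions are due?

The complaint is filed: Jan 18, 2009.
Discovery opens: Jan 18, 2009 + 43 days = Mar 2, 2009.
The defendant is served: Jan 21, 2009.
The answer is due: Jan 21, 2009 + 5 days = Jan 26, 2009.
The discovery cutoff passes: Jan 26, 2009 + 43 days = Mar 10, 2009.
Both prerequisites met — discovery opens (Mar 2, 2009), the discovery cutoff passes (Mar 10, 2009); the later is Mar 10, 2009.
Dispositive motions are due: Mar 10, 2009 + 15 days = Mar 25, 2009.

Wednesday, March 25, 2009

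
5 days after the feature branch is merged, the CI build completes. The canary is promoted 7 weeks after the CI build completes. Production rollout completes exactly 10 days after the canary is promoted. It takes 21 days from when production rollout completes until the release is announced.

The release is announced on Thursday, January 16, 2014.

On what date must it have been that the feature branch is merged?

The release is announced: Jan 16, 2014.
Production rollout completes: Jan 16, 2014 − 21 days = Dec 26, 2013.
The canary is promoted: Dec 26, 2013 − 10 days = Dec 16, 2013.
The CI build completes: Dec 16, 2013 − 7 weeks = Oct 28, 2013.
The feature branch is merged: Oct 28, 2013 − 5 days = Oct 23, 2013.

Wednesday, October 23, 2013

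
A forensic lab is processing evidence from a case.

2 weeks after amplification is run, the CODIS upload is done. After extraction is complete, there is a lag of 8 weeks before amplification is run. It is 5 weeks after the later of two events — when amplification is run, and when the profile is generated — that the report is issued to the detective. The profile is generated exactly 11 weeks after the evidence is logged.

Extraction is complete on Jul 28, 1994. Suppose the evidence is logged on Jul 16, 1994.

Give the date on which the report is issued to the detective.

Extraction is complete: Jul 28, 1994.
Amplification is run: Jul 28, 1994 + 8 weeks = Sep 22, 1994.
The evidence is logged: Jul 16, 1994.
The profile is generated: Jul 16, 1994 + 11 weeks = Oct 1, 1994.
Both prerequisites met — amplification is run (Sep 22, 1994), the profile is generated (Oct 1, 1994); the later is Oct 1, 1994.
The report is issued to the detective: Oct 1, 1994 + 5 weeks = Nov 5, 1994.

Nov 5, 1994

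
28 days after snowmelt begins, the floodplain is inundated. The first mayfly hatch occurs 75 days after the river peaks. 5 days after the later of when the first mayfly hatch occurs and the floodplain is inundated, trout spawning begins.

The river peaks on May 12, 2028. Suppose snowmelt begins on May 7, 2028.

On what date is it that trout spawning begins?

The river peaks: May 12, 2028.
The first mayfly hatch occurs: May 12, 2028 + 75 days = Jul 26, 2028.
Snowmelt begins: May 7, 2028.
The floodplain is inundated: May 7, 2028 + 28 days = Jun 4, 2028.
Both prerequisites met — the first mayfly hatch occurs (Jul 26, 2028), the floodplain is inundated (Jun 4, 2028); the later is Jul 26, 2028.
Trout spawning begins: Jul 26, 2028 + 5 days = Jul 31, 2028.

Jul 31, 2028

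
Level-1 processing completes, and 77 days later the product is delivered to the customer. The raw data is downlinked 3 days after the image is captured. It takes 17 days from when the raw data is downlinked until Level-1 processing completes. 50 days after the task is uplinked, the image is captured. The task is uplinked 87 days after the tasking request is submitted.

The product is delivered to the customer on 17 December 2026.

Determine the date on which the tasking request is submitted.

27 April 2026

The product is delivered to the customer: Dec 17, 2026.
Level-1 processing completes: Dec 17, 2026 − 77 days = Oct 1, 2026.
The raw data is downlinked: Oct 1, 2026 − 17 days = Sep 14, 2026.
The image is captured: Sep 14, 2026 − 3 days = Sep 11, 2026.
The task is uplinked: Sep 11, 2026 − 50 days = Jul 23, 2026.
The tasking request is submitted: Jul 23, 2026 − 87 days = Apr 27, 2026.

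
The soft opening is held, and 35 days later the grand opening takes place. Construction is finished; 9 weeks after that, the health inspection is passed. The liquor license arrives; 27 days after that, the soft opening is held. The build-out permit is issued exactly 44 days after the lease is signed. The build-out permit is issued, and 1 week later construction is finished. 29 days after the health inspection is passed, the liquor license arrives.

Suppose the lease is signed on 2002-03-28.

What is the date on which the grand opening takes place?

The lease is signed: Mar 28, 2002.
The build-out permit is issued: Mar 28, 2002 + 44 days = May 11, 2002.
Construction is finished: May 11, 2002 + 1 week = May 18, 2002.
The health inspection is passed: May 18, 2002 + 9 weeks = Jul 20, 2002.
The liquor license arrives: Jul 20, 2002 + 29 days = Aug 18, 2002.
The soft opening is held: Aug 18, 2002 + 27 days = Sep 14, 2002.
The grand opening takes place: Sep 14, 2002 + 35 days = Oct 19, 2002.

2002-10-19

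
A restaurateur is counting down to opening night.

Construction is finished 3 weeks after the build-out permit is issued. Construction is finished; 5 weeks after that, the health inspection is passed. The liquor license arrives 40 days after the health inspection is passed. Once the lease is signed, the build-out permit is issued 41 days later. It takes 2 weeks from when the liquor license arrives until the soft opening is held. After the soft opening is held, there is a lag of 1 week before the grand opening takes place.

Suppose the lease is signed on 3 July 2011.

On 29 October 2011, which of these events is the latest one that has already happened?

The lease is signed: Jul 3, 2011.
The build-out permit is issued: Jul 3, 2011 + 41 days = Aug 13, 2011.
Construction is finished: Aug 13, 2011 + 3 weeks = Sep 3, 2011.
The health inspection is passed: Sep 3, 2011 + 5 weeks = Oct 8, 2011.
The liquor license arrives: Oct 8, 2011 + 40 days = Nov 17, 2011.
The soft opening is held: Nov 17, 2011 + 2 weeks = Dec 1, 2011.
The grand opening takes place: Dec 1, 2011 + 1 week = Dec 8, 2011.
Oct 29, 2011 falls between when the health inspection is passed (Oct 8, 2011) and when the liquor license arrives (Nov 17, 2011).

The health inspection is passed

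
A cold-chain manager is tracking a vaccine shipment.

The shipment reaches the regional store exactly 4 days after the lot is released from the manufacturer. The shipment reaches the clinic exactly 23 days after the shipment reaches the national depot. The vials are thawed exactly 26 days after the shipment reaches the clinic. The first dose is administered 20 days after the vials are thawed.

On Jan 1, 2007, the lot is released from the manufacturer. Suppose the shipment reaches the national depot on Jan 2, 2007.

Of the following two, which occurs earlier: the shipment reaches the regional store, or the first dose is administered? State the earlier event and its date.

The lot is released from the manufacturer: Jan 1, 2007.
The shipment reaches the regional store: Jan 1, 2007 + 4 days = Jan 5, 2007.
The shipment reaches the national depot: Jan 2, 2007.
The shipment reaches the clinic: Jan 2, 2007 + 23 days = Jan 25, 2007.
The vials are thawed: Jan 25, 2007 + 26 days = Feb 20, 2007.
The first dose is administered: Feb 20, 2007 + 20 days = Mar 12, 2007.
Comparing: the shipment reaches the regional store on Jan 5, 2007 vs the first dose is administered on Mar 12, 2007. Earlier: the shipment reaches the regional store.

The shipment reaches the regional store — Jan 5, 2007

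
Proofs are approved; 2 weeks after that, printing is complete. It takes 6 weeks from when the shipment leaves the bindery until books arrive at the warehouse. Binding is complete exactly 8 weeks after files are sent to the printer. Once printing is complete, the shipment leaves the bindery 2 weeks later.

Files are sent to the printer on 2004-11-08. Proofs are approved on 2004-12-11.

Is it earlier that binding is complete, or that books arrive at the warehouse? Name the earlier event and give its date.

Files are sent to the printer: Nov 8, 2004.
Binding is complete: Nov 8, 2004 + 8 weeks = Jan 3, 2005.
Proofs are approved: Dec 11, 2004.
Printing is complete: Dec 11, 2004 + 2 weeks = Dec 25, 2004.
The shipment leaves the bindery: Dec 25, 2004 + 2 weeks = Jan 8, 2005.
Books arrive at the warehouse: Jan 8, 2005 + 6 weeks = Feb 19, 2005.
Comparing: binding is complete on Jan 3, 2005 vs books arrive at the warehouse on Feb 19, 2005. Earlier: binding is complete.

Binding is complete — 2005-01-03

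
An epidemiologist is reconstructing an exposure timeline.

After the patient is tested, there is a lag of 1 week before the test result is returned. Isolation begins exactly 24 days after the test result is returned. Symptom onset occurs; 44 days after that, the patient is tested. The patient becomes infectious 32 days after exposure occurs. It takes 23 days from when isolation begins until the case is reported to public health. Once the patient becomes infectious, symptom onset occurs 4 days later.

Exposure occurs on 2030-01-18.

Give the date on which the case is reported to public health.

Exposure occurs: Jan 18, 2030.
The patient becomes infectious: Jan 18, 2030 + 32 days = Feb 19, 2030.
Symptom onset occurs: Feb 19, 2030 + 4 days = Feb 23, 2030.
The patient is tested: Feb 23, 2030 + 44 days = Apr 8, 2030.
The test result is returned: Apr 8, 2030 + 1 week = Apr 15, 2030.
Isolation begins: Apr 15, 2030 + 24 days = May 9, 2030.
The case is reported to public health: May 9, 2030 + 23 days = Jun 1, 2030.

2030-06-01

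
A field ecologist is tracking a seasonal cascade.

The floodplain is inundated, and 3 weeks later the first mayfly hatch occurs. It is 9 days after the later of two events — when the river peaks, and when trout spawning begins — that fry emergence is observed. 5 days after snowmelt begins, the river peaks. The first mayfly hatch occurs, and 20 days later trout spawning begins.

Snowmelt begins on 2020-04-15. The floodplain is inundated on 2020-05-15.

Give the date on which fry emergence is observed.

2020-07-04

Snowmelt begins: Apr 15, 2020.
The river peaks: Apr 15, 2020 + 5 days = Apr 20, 2020.
The floodplain is inundated: May 15, 2020.
The first mayfly hatch occurs: May 15, 2020 + 3 weeks = Jun 5, 2020.
Trout spawning begins: Jun 5, 2020 + 20 days = Jun 25, 2020.
Both prerequisites met — the river peaks (Apr 20, 2020), trout spawning begins (Jun 25, 2020); the later is Jun 25, 2020.
Fry emergence is observed: Jun 25, 2020 + 9 days = Jul 4, 2020.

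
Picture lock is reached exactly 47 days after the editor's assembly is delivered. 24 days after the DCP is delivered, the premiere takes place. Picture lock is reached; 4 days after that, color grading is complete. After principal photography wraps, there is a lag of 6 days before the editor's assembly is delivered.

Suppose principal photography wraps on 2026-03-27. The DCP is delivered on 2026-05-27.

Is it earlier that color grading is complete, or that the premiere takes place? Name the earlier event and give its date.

Principal photography wraps: Mar 27, 2026.
The editor's assembly is delivered: Mar 27, 2026 + 6 days = Apr 2, 2026.
Picture lock is reached: Apr 2, 2026 + 47 days = May 19, 2026.
Color grading is complete: May 19, 2026 + 4 days = May 23, 2026.
The DCP is delivered: May 27, 2026.
The premiere takes place: May 27, 2026 + 24 days = Jun 20, 2026.
Comparing: color grading is complete on May 23, 2026 vs the premiere takes place on Jun 20, 2026. Earlier: color grading is complete.

Color grading is complete — 2026-05-23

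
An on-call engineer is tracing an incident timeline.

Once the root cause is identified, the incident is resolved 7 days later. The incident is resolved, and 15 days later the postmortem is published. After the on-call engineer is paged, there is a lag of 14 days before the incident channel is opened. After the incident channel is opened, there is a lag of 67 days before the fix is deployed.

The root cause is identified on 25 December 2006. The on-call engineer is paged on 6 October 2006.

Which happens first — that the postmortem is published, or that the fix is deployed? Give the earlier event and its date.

The fix is deployed — 26 December 2006

The root cause is identified: Dec 25, 2006.
The incident is resolved: Dec 25, 2006 + 7 days = Jan 1, 2007.
The postmortem is published: Jan 1, 2007 + 15 days = Jan 16, 2007.
The on-call engineer is paged: Oct 6, 2006.
The incident channel is opened: Oct 6, 2006 + 14 days = Oct 20, 2006.
The fix is deployed: Oct 20, 2006 + 67 days = Dec 26, 2006.
Comparing: the postmortem is published on Jan 16, 2007 vs the fix is deployed on Dec 26, 2006. Earlier: the fix is deployed.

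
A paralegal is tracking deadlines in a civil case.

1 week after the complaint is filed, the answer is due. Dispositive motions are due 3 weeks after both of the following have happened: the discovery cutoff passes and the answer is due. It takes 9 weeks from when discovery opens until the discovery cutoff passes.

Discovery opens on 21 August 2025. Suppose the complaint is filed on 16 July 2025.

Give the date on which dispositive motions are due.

13 November 2025

Discovery opens: Aug 21, 2025.
The discovery cutoff passes: Aug 21, 2025 + 9 weeks = Oct 23, 2025.
The complaint is filed: Jul 16, 2025.
The answer is due: Jul 16, 2025 + 1 week = Jul 23, 2025.
Both prerequisites met — the discovery cutoff passes (Oct 23, 2025), the answer is due (Jul 23, 2025); the later is Oct 23, 2025.
Dispositive motions are due: Oct 23, 2025 + 3 weeks = Nov 13, 2025.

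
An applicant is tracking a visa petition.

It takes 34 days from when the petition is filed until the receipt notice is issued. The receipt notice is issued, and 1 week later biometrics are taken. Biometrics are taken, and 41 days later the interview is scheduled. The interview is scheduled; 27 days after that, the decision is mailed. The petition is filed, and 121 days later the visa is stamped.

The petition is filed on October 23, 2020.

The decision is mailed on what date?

The petition is filed: Oct 23, 2020.
The receipt notice is issued: Oct 23, 2020 + 34 days = Nov 26, 2020.
Biometrics are taken: Nov 26, 2020 + 1 week = Dec 3, 2020.
The interview is scheduled: Dec 3, 2020 + 41 days = Jan 13, 2021.
The decision is mailed: Jan 13, 2021 + 27 days = Feb 9, 2021.

February 9, 2021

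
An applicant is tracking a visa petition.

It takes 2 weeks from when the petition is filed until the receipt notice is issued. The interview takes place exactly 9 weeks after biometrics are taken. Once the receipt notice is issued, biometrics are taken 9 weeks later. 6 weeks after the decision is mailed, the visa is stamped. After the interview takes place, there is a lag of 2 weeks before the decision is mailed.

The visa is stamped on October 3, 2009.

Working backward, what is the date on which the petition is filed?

The visa is stamped: Oct 3, 2009.
The decision is mailed: Oct 3, 2009 − 6 weeks = Aug 22, 2009.
The interview takes place: Aug 22, 2009 − 2 weeks = Aug 8, 2009.
Biometrics are taken: Aug 8, 2009 − 9 weeks = Jun 6, 2009.
The receipt notice is issued: Jun 6, 2009 − 9 weeks = Apr 4, 2009.
The petition is filed: Apr 4, 2009 − 2 weeks = Mar 21, 2009.

March 21, 2009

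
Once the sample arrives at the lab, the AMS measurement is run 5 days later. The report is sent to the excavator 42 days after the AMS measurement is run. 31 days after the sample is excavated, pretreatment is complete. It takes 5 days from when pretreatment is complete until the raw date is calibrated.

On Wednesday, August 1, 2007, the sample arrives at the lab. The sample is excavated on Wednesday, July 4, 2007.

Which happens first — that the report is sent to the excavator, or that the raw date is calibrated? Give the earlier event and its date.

The raw date is calibrated — Thursday, August 9, 2007

The sample arrives at the lab: Aug 1, 2007.
The AMS measurement is run: Aug 1, 2007 + 5 days = Aug 6, 2007.
The report is sent to the excavator: Aug 6, 2007 + 42 days = Sep 17, 2007.
The sample is excavated: Jul 4, 2007.
Pretreatment is complete: Jul 4, 2007 + 31 days = Aug 4, 2007.
The raw date is calibrated: Aug 4, 2007 + 5 days = Aug 9, 2007.
Comparing: the report is sent to the excavator on Sep 17, 2007 vs the raw date is calibrated on Aug 9, 2007. Earlier: the raw date is calibrated.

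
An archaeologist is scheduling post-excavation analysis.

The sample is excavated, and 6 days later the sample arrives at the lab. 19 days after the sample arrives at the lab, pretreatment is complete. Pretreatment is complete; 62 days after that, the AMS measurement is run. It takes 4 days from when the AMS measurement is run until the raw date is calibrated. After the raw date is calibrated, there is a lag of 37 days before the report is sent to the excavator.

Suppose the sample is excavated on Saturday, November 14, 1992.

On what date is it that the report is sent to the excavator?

Monday, March 22, 1993

The sample is excavated: Nov 14, 1992.
The sample arrives at the lab: Nov 14, 1992 + 6 days = Nov 20, 1992.
Pretreatment is complete: Nov 20, 1992 + 19 days = Dec 9, 1992.
The AMS measurement is run: Dec 9, 1992 + 62 days = Feb 9, 1993.
The raw date is calibrated: Feb 9, 1993 + 4 days = Feb 13, 1993.
The report is sent to the excavator: Feb 13, 1993 + 37 days = Mar 22, 1993.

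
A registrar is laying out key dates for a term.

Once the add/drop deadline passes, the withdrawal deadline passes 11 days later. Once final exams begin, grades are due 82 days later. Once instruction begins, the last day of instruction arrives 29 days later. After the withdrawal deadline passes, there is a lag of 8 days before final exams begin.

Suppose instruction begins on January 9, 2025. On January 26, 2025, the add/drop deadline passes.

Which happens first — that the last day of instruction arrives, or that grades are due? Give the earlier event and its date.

The last day of instruction arrives — February 7, 2025

Instruction begins: Jan 9, 2025.
The last day of instruction arrives: Jan 9, 2025 + 29 days = Feb 7, 2025.
The add/drop deadline passes: Jan 26, 2025.
The withdrawal deadline passes: Jan 26, 2025 + 11 days = Feb 6, 2025.
Final exams begin: Feb 6, 2025 + 8 days = Feb 14, 2025.
Grades are due: Feb 14, 2025 + 82 days = May 7, 2025.
Comparing: the last day of instruction arrives on Feb 7, 2025 vs grades are due on May 7, 2025. Earlier: the last day of instruction arrives.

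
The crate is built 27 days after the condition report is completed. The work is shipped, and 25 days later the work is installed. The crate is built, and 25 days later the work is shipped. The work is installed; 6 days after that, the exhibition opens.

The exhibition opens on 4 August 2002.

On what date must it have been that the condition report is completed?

13 May 2002

The exhibition opens: Aug 4, 2002.
The work is installed: Aug 4, 2002 − 6 days = Jul 29, 2002.
The work is shipped: Jul 29, 2002 − 25 days = Jul 4, 2002.
The crate is built: Jul 4, 2002 − 25 days = Jun 9, 2002.
The condition report is completed: Jun 9, 2002 − 27 days = May 13, 2002.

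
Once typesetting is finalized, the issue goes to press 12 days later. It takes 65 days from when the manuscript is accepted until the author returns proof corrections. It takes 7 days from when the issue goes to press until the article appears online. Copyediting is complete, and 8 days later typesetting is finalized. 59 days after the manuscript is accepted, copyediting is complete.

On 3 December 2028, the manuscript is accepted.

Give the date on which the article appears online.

27 February 2029

The manuscript is accepted: Dec 3, 2028.
Copyediting is complete: Dec 3, 2028 + 59 days = Jan 31, 2029.
Typesetting is finalized: Jan 31, 2029 + 8 days = Feb 8, 2029.
The issue goes to press: Feb 8, 2029 + 12 days = Feb 20, 2029.
The article appears online: Feb 20, 2029 + 7 days = Feb 27, 2029.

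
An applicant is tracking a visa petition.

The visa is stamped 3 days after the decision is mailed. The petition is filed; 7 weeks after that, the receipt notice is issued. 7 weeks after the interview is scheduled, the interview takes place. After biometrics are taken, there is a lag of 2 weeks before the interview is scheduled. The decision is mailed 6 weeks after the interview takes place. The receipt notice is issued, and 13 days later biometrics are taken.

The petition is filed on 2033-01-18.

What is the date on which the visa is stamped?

2033-07-07

The petition is filed: Jan 18, 2033.
The receipt notice is issued: Jan 18, 2033 + 7 weeks = Mar 8, 2033.
Biometrics are taken: Mar 8, 2033 + 13 days = Mar 21, 2033.
The interview is scheduled: Mar 21, 2033 + 2 weeks = Apr 4, 2033.
The interview takes place: Apr 4, 2033 + 7 weeks = May 23, 2033.
The decision is mailed: May 23, 2033 + 6 weeks = Jul 4, 2033.
The visa is stamped: Jul 4, 2033 + 3 days = Jul 7, 2033.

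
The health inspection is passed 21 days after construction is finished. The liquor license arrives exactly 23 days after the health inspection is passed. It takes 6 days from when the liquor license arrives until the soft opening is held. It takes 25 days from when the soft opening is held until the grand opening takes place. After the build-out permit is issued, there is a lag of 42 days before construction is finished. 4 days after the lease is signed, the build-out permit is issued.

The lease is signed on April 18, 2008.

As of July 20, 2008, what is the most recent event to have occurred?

The liquor license arrives

The lease is signed: Apr 18, 2008.
The build-out permit is issued: Apr 18, 2008 + 4 days = Apr 22, 2008.
Construction is finished: Apr 22, 2008 + 42 days = Jun 3, 2008.
The health inspection is passed: Jun 3, 2008 + 21 days = Jun 24, 2008.
The liquor license arrives: Jun 24, 2008 + 23 days = Jul 17, 2008.
The soft opening is held: Jul 17, 2008 + 6 days = Jul 23, 2008.
The grand opening takes place: Jul 23, 2008 + 25 days = Aug 17, 2008.
Jul 20, 2008 falls between when the liquor license arrives (Jul 17, 2008) and when the soft opening is held (Jul 23, 2008).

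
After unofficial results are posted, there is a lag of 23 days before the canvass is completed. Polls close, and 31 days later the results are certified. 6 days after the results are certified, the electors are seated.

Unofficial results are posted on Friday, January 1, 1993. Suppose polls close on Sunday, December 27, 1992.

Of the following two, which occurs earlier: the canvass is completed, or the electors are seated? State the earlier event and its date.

The canvass is completed — Sunday, January 24, 1993

Unofficial results are posted: Jan 1, 1993.
The canvass is completed: Jan 1, 1993 + 23 days = Jan 24, 1993.
Polls close: Dec 27, 1992.
The results are certified: Dec 27, 1992 + 31 days = Jan 27, 1993.
The electors are seated: Jan 27, 1993 + 6 days = Feb 2, 1993.
Comparing: the canvass is completed on Jan 24, 1993 vs the electors are seated on Feb 2, 1993. Earlier: the canvass is completed.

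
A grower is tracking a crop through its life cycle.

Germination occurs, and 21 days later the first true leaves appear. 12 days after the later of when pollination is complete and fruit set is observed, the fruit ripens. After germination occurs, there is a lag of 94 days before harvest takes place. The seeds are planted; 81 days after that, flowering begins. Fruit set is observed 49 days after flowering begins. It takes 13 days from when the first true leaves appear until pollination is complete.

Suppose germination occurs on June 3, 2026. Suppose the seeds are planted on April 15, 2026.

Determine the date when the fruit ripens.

September 4, 2026

Germination occurs: Jun 3, 2026.
The first true leaves appear: Jun 3, 2026 + 21 days = Jun 24, 2026.
Pollination is complete: Jun 24, 2026 + 13 days = Jul 7, 2026.
The seeds are planted: Apr 15, 2026.
Flowering begins: Apr 15, 2026 + 81 days = Jul 5, 2026.
Fruit set is observed: Jul 5, 2026 + 49 days = Aug 23, 2026.
Both prerequisites met — pollination is complete (Jul 7, 2026), fruit set is observed (Aug 23, 2026); the later is Aug 23, 2026.
The fruit ripens: Aug 23, 2026 + 12 days = Sep 4, 2026.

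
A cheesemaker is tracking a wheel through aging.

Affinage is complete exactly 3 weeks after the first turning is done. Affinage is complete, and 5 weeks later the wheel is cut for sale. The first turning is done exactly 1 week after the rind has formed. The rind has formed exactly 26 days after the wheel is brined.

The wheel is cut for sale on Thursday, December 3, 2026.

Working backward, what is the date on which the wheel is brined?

The wheel is cut for sale: Dec 3, 2026.
Affinage is complete: Dec 3, 2026 − 5 weeks = Oct 29, 2026.
The first turning is done: Oct 29, 2026 − 3 weeks = Oct 8, 2026.
The rind has formed: Oct 8, 2026 − 1 week = Oct 1, 2026.
The wheel is brined: Oct 1, 2026 − 26 days = Sep 5, 2026.

Saturday, September 5, 2026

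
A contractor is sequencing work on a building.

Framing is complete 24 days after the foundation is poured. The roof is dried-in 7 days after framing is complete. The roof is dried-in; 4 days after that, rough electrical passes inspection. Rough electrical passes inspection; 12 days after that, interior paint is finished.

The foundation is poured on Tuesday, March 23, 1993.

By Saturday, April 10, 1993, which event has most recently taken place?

The foundation is poured

The foundation is poured: Mar 23, 1993.
Framing is complete: Mar 23, 1993 + 24 days = Apr 16, 1993.
The roof is dried-in: Apr 16, 1993 + 7 days = Apr 23, 1993.
Rough electrical passes inspection: Apr 23, 1993 + 4 days = Apr 27, 1993.
Interior paint is finished: Apr 27, 1993 + 12 days = May 9, 1993.
Apr 10, 1993 falls between when the foundation is poured (Mar 23, 1993) and when framing is complete (Apr 16, 1993).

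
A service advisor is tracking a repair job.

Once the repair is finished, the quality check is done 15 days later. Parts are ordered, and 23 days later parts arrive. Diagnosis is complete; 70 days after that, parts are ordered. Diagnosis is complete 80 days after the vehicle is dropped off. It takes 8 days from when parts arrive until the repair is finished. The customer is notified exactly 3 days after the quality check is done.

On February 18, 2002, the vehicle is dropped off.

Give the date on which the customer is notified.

The vehicle is dropped off: Feb 18, 2002.
Diagnosis is complete: Feb 18, 2002 + 80 days = May 9, 2002.
Parts are ordered: May 9, 2002 + 70 days = Jul 18, 2002.
Parts arrive: Jul 18, 2002 + 23 days = Aug 10, 2002.
The repair is finished: Aug 10, 2002 + 8 days = Aug 18, 2002.
The quality check is done: Aug 18, 2002 + 15 days = Sep 2, 2002.
The customer is notified: Sep 2, 2002 + 3 days = Sep 5, 2002.

September 5, 2002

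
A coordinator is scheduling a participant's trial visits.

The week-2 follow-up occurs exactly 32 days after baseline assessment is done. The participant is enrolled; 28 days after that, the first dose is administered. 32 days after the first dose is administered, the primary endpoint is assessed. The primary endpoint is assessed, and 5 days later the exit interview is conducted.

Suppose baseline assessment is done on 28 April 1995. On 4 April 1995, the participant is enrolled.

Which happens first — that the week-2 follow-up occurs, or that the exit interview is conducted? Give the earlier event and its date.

Baseline assessment is done: Apr 28, 1995.
The week-2 follow-up occurs: Apr 28, 1995 + 32 days = May 30, 1995.
The participant is enrolled: Apr 4, 1995.
The first dose is administered: Apr 4, 1995 + 28 days = May 2, 1995.
The primary endpoint is assessed: May 2, 1995 + 32 days = Jun 3, 1995.
The exit interview is conducted: Jun 3, 1995 + 5 days = Jun 8, 1995.
Comparing: the week-2 follow-up occurs on May 30, 1995 vs the exit interview is conducted on Jun 8, 1995. Earlier: the week-2 follow-up occurs.

The week-2 follow-up occurs — 30 May 1995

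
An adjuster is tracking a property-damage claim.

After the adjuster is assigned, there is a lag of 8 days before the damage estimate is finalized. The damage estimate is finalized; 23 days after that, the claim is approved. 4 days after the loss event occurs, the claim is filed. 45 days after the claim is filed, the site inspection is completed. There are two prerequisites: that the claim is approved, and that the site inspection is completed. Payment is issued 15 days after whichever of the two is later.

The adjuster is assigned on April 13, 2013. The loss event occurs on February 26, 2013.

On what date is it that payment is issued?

The adjuster is assigned: Apr 13, 2013.
The damage estimate is finalized: Apr 13, 2013 + 8 days = Apr 21, 2013.
The claim is approved: Apr 21, 2013 + 23 days = May 14, 2013.
The loss event occurs: Feb 26, 2013.
The claim is filed: Feb 26, 2013 + 4 days = Mar 2, 2013.
The site inspection is completed: Mar 2, 2013 + 45 days = Apr 16, 2013.
Both prerequisites met — the claim is approved (May 14, 2013), the site inspection is completed (Apr 16, 2013); the later is May 14, 2013.
Payment is issued: May 14, 2013 + 15 days = May 29, 2013.

May 29, 2013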